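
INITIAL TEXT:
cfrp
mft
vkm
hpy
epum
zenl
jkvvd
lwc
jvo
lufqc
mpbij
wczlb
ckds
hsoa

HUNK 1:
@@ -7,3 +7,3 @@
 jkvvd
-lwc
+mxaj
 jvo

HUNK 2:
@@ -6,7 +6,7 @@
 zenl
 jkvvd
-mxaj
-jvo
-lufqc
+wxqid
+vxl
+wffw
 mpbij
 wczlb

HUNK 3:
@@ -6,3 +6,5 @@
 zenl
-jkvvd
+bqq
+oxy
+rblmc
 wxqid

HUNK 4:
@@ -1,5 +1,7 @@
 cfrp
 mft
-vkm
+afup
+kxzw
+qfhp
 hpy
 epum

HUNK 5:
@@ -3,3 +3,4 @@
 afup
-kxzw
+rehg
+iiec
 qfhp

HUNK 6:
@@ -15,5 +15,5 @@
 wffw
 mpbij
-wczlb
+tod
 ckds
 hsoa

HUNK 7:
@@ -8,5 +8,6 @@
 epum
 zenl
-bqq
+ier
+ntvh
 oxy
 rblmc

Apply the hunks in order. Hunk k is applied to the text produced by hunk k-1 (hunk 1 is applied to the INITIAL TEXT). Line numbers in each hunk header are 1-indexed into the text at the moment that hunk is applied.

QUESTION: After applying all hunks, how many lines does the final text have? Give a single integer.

Hunk 1: at line 7 remove [lwc] add [mxaj] -> 14 lines: cfrp mft vkm hpy epum zenl jkvvd mxaj jvo lufqc mpbij wczlb ckds hsoa
Hunk 2: at line 6 remove [mxaj,jvo,lufqc] add [wxqid,vxl,wffw] -> 14 lines: cfrp mft vkm hpy epum zenl jkvvd wxqid vxl wffw mpbij wczlb ckds hsoa
Hunk 3: at line 6 remove [jkvvd] add [bqq,oxy,rblmc] -> 16 lines: cfrp mft vkm hpy epum zenl bqq oxy rblmc wxqid vxl wffw mpbij wczlb ckds hsoa
Hunk 4: at line 1 remove [vkm] add [afup,kxzw,qfhp] -> 18 lines: cfrp mft afup kxzw qfhp hpy epum zenl bqq oxy rblmc wxqid vxl wffw mpbij wczlb ckds hsoa
Hunk 5: at line 3 remove [kxzw] add [rehg,iiec] -> 19 lines: cfrp mft afup rehg iiec qfhp hpy epum zenl bqq oxy rblmc wxqid vxl wffw mpbij wczlb ckds hsoa
Hunk 6: at line 15 remove [wczlb] add [tod] -> 19 lines: cfrp mft afup rehg iiec qfhp hpy epum zenl bqq oxy rblmc wxqid vxl wffw mpbij tod ckds hsoa
Hunk 7: at line 8 remove [bqq] add [ier,ntvh] -> 20 lines: cfrp mft afup rehg iiec qfhp hpy epum zenl ier ntvh oxy rblmc wxqid vxl wffw mpbij tod ckds hsoa
Final line count: 20

Answer: 20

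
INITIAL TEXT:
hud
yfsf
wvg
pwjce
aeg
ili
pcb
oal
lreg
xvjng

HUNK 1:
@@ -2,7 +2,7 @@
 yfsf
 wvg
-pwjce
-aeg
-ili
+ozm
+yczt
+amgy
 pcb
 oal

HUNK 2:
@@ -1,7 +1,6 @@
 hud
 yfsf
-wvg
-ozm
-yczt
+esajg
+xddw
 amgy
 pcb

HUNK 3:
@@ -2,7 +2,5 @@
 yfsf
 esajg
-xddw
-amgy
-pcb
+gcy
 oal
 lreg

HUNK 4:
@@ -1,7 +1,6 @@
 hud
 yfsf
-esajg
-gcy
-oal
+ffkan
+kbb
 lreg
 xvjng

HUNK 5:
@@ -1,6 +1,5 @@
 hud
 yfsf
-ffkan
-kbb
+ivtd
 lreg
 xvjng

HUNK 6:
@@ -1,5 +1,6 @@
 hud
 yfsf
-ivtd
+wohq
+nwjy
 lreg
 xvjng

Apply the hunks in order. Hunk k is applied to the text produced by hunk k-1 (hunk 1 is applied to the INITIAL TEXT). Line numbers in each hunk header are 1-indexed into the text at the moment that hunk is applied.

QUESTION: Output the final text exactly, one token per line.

Answer: hud
yfsf
wohq
nwjy
lreg
xvjng

Derivation:
Hunk 1: at line 2 remove [pwjce,aeg,ili] add [ozm,yczt,amgy] -> 10 lines: hud yfsf wvg ozm yczt amgy pcb oal lreg xvjng
Hunk 2: at line 1 remove [wvg,ozm,yczt] add [esajg,xddw] -> 9 lines: hud yfsf esajg xddw amgy pcb oal lreg xvjng
Hunk 3: at line 2 remove [xddw,amgy,pcb] add [gcy] -> 7 lines: hud yfsf esajg gcy oal lreg xvjng
Hunk 4: at line 1 remove [esajg,gcy,oal] add [ffkan,kbb] -> 6 lines: hud yfsf ffkan kbb lreg xvjng
Hunk 5: at line 1 remove [ffkan,kbb] add [ivtd] -> 5 lines: hud yfsf ivtd lreg xvjng
Hunk 6: at line 1 remove [ivtd] add [wohq,nwjy] -> 6 lines: hud yfsf wohq nwjy lreg xvjng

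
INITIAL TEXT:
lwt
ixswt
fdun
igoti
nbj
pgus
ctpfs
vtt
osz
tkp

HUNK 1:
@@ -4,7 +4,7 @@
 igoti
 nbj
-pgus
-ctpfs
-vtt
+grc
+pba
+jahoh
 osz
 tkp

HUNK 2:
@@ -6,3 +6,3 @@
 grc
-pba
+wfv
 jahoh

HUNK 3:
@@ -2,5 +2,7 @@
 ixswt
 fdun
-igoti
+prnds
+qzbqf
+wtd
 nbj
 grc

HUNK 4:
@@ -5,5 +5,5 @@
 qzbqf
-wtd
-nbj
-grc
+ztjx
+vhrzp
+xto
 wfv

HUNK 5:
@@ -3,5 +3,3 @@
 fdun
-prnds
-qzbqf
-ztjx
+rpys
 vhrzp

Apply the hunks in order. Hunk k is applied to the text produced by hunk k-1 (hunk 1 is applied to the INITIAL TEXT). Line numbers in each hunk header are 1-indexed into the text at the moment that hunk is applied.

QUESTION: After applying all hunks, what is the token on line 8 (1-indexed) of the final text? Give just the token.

Answer: jahoh

Derivation:
Hunk 1: at line 4 remove [pgus,ctpfs,vtt] add [grc,pba,jahoh] -> 10 lines: lwt ixswt fdun igoti nbj grc pba jahoh osz tkp
Hunk 2: at line 6 remove [pba] add [wfv] -> 10 lines: lwt ixswt fdun igoti nbj grc wfv jahoh osz tkp
Hunk 3: at line 2 remove [igoti] add [prnds,qzbqf,wtd] -> 12 lines: lwt ixswt fdun prnds qzbqf wtd nbj grc wfv jahoh osz tkp
Hunk 4: at line 5 remove [wtd,nbj,grc] add [ztjx,vhrzp,xto] -> 12 lines: lwt ixswt fdun prnds qzbqf ztjx vhrzp xto wfv jahoh osz tkp
Hunk 5: at line 3 remove [prnds,qzbqf,ztjx] add [rpys] -> 10 lines: lwt ixswt fdun rpys vhrzp xto wfv jahoh osz tkp
Final line 8: jahoh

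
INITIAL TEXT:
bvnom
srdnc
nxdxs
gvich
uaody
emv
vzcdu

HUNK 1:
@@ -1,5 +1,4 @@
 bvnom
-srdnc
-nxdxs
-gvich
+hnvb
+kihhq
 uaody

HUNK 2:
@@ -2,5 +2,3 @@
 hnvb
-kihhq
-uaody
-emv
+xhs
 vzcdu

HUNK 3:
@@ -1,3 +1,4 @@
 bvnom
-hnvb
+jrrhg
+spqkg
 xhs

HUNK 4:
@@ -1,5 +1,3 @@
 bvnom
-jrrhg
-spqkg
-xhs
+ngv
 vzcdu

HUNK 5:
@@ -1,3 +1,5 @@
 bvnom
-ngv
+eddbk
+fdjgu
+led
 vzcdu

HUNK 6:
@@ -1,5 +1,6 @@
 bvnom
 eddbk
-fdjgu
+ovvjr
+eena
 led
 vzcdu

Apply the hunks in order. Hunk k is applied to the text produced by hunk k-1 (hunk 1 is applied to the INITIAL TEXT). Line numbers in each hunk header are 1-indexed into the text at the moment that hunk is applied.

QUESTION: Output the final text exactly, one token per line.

Answer: bvnom
eddbk
ovvjr
eena
led
vzcdu

Derivation:
Hunk 1: at line 1 remove [srdnc,nxdxs,gvich] add [hnvb,kihhq] -> 6 lines: bvnom hnvb kihhq uaody emv vzcdu
Hunk 2: at line 2 remove [kihhq,uaody,emv] add [xhs] -> 4 lines: bvnom hnvb xhs vzcdu
Hunk 3: at line 1 remove [hnvb] add [jrrhg,spqkg] -> 5 lines: bvnom jrrhg spqkg xhs vzcdu
Hunk 4: at line 1 remove [jrrhg,spqkg,xhs] add [ngv] -> 3 lines: bvnom ngv vzcdu
Hunk 5: at line 1 remove [ngv] add [eddbk,fdjgu,led] -> 5 lines: bvnom eddbk fdjgu led vzcdu
Hunk 6: at line 1 remove [fdjgu] add [ovvjr,eena] -> 6 lines: bvnom eddbk ovvjr eena led vzcdu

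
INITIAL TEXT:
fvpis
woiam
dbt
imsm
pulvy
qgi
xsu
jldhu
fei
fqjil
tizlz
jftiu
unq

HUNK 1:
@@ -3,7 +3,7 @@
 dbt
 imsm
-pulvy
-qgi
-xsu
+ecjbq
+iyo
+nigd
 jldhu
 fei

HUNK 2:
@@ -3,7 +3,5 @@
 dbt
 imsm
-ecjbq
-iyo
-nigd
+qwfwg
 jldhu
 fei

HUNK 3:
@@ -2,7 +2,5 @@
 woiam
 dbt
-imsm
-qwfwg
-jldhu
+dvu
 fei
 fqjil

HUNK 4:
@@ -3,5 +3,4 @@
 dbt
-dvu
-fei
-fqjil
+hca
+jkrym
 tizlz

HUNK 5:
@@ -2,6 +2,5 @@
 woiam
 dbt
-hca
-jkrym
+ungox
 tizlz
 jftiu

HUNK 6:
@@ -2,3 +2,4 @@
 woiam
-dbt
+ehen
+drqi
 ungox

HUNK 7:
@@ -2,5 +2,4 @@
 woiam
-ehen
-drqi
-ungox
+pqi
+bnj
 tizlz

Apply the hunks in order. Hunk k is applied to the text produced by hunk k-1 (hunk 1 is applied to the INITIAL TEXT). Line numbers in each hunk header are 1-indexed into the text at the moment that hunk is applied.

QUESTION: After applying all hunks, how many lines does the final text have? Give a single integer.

Hunk 1: at line 3 remove [pulvy,qgi,xsu] add [ecjbq,iyo,nigd] -> 13 lines: fvpis woiam dbt imsm ecjbq iyo nigd jldhu fei fqjil tizlz jftiu unq
Hunk 2: at line 3 remove [ecjbq,iyo,nigd] add [qwfwg] -> 11 lines: fvpis woiam dbt imsm qwfwg jldhu fei fqjil tizlz jftiu unq
Hunk 3: at line 2 remove [imsm,qwfwg,jldhu] add [dvu] -> 9 lines: fvpis woiam dbt dvu fei fqjil tizlz jftiu unq
Hunk 4: at line 3 remove [dvu,fei,fqjil] add [hca,jkrym] -> 8 lines: fvpis woiam dbt hca jkrym tizlz jftiu unq
Hunk 5: at line 2 remove [hca,jkrym] add [ungox] -> 7 lines: fvpis woiam dbt ungox tizlz jftiu unq
Hunk 6: at line 2 remove [dbt] add [ehen,drqi] -> 8 lines: fvpis woiam ehen drqi ungox tizlz jftiu unq
Hunk 7: at line 2 remove [ehen,drqi,ungox] add [pqi,bnj] -> 7 lines: fvpis woiam pqi bnj tizlz jftiu unq
Final line count: 7

Answer: 7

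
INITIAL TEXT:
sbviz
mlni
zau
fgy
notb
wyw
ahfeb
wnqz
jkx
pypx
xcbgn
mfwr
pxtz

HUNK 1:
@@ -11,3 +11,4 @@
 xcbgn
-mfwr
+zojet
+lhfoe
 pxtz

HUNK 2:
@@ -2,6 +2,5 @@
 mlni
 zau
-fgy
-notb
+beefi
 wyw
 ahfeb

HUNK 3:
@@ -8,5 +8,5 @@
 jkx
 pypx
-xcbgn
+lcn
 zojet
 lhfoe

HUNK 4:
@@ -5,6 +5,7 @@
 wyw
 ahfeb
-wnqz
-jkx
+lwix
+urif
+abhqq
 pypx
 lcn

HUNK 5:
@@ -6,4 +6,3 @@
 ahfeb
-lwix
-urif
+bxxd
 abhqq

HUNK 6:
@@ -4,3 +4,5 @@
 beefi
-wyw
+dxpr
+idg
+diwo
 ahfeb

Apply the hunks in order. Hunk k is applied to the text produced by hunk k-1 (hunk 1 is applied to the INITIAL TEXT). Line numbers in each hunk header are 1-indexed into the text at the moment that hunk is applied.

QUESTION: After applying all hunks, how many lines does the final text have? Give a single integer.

Hunk 1: at line 11 remove [mfwr] add [zojet,lhfoe] -> 14 lines: sbviz mlni zau fgy notb wyw ahfeb wnqz jkx pypx xcbgn zojet lhfoe pxtz
Hunk 2: at line 2 remove [fgy,notb] add [beefi] -> 13 lines: sbviz mlni zau beefi wyw ahfeb wnqz jkx pypx xcbgn zojet lhfoe pxtz
Hunk 3: at line 8 remove [xcbgn] add [lcn] -> 13 lines: sbviz mlni zau beefi wyw ahfeb wnqz jkx pypx lcn zojet lhfoe pxtz
Hunk 4: at line 5 remove [wnqz,jkx] add [lwix,urif,abhqq] -> 14 lines: sbviz mlni zau beefi wyw ahfeb lwix urif abhqq pypx lcn zojet lhfoe pxtz
Hunk 5: at line 6 remove [lwix,urif] add [bxxd] -> 13 lines: sbviz mlni zau beefi wyw ahfeb bxxd abhqq pypx lcn zojet lhfoe pxtz
Hunk 6: at line 4 remove [wyw] add [dxpr,idg,diwo] -> 15 lines: sbviz mlni zau beefi dxpr idg diwo ahfeb bxxd abhqq pypx lcn zojet lhfoe pxtz
Final line count: 15

Answer: 15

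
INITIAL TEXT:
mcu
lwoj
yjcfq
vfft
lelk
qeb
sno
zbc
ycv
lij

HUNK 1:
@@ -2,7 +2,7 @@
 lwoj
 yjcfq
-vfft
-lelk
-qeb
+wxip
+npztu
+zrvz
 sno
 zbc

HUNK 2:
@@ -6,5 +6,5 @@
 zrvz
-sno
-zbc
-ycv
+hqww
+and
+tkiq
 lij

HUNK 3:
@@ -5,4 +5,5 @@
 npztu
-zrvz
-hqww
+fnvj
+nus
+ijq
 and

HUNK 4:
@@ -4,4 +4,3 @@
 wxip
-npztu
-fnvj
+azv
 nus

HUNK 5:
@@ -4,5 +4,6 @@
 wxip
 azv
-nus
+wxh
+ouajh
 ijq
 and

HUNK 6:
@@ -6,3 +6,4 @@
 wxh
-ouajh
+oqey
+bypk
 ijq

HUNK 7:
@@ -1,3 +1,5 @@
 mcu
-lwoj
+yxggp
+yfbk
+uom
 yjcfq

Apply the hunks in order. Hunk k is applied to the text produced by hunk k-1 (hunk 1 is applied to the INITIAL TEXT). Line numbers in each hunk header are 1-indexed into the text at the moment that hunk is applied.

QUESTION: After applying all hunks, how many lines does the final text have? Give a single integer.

Answer: 14

Derivation:
Hunk 1: at line 2 remove [vfft,lelk,qeb] add [wxip,npztu,zrvz] -> 10 lines: mcu lwoj yjcfq wxip npztu zrvz sno zbc ycv lij
Hunk 2: at line 6 remove [sno,zbc,ycv] add [hqww,and,tkiq] -> 10 lines: mcu lwoj yjcfq wxip npztu zrvz hqww and tkiq lij
Hunk 3: at line 5 remove [zrvz,hqww] add [fnvj,nus,ijq] -> 11 lines: mcu lwoj yjcfq wxip npztu fnvj nus ijq and tkiq lij
Hunk 4: at line 4 remove [npztu,fnvj] add [azv] -> 10 lines: mcu lwoj yjcfq wxip azv nus ijq and tkiq lij
Hunk 5: at line 4 remove [nus] add [wxh,ouajh] -> 11 lines: mcu lwoj yjcfq wxip azv wxh ouajh ijq and tkiq lij
Hunk 6: at line 6 remove [ouajh] add [oqey,bypk] -> 12 lines: mcu lwoj yjcfq wxip azv wxh oqey bypk ijq and tkiq lij
Hunk 7: at line 1 remove [lwoj] add [yxggp,yfbk,uom] -> 14 lines: mcu yxggp yfbk uom yjcfq wxip azv wxh oqey bypk ijq and tkiq lij
Final line count: 14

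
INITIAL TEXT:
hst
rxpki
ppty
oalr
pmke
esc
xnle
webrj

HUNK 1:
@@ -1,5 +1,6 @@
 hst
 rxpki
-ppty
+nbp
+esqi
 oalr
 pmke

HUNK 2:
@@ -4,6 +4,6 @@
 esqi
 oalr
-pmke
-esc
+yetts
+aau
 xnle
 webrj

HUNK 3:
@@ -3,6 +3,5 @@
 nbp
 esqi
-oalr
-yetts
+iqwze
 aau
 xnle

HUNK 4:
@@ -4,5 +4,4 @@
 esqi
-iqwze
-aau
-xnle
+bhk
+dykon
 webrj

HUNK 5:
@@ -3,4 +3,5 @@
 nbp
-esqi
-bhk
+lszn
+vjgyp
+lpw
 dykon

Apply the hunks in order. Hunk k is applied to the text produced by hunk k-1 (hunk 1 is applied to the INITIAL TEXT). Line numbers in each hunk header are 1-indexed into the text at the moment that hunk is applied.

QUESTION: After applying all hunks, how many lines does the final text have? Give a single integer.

Answer: 8

Derivation:
Hunk 1: at line 1 remove [ppty] add [nbp,esqi] -> 9 lines: hst rxpki nbp esqi oalr pmke esc xnle webrj
Hunk 2: at line 4 remove [pmke,esc] add [yetts,aau] -> 9 lines: hst rxpki nbp esqi oalr yetts aau xnle webrj
Hunk 3: at line 3 remove [oalr,yetts] add [iqwze] -> 8 lines: hst rxpki nbp esqi iqwze aau xnle webrj
Hunk 4: at line 4 remove [iqwze,aau,xnle] add [bhk,dykon] -> 7 lines: hst rxpki nbp esqi bhk dykon webrj
Hunk 5: at line 3 remove [esqi,bhk] add [lszn,vjgyp,lpw] -> 8 lines: hst rxpki nbp lszn vjgyp lpw dykon webrj
Final line count: 8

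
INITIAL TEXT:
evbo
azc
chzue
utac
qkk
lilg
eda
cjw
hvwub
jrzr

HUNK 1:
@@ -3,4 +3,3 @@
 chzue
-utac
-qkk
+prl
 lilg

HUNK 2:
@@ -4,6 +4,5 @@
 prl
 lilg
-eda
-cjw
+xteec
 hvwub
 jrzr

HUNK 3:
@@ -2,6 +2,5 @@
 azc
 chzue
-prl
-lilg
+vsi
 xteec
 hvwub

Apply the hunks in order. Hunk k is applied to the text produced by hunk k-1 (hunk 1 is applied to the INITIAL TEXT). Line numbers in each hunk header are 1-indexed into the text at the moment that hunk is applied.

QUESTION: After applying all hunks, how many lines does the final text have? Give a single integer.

Hunk 1: at line 3 remove [utac,qkk] add [prl] -> 9 lines: evbo azc chzue prl lilg eda cjw hvwub jrzr
Hunk 2: at line 4 remove [eda,cjw] add [xteec] -> 8 lines: evbo azc chzue prl lilg xteec hvwub jrzr
Hunk 3: at line 2 remove [prl,lilg] add [vsi] -> 7 lines: evbo azc chzue vsi xteec hvwub jrzr
Final line count: 7

Answer: 7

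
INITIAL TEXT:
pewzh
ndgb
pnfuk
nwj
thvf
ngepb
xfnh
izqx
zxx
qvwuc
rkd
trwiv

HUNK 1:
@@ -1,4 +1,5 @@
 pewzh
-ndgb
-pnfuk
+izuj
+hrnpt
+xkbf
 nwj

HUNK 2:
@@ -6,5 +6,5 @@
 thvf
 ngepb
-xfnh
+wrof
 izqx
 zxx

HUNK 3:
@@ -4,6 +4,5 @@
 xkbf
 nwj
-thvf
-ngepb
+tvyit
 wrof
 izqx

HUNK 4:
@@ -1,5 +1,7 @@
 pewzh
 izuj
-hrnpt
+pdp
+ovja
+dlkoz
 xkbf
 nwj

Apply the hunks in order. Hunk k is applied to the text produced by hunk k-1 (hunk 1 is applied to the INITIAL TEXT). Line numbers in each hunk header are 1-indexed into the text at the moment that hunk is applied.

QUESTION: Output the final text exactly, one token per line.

Answer: pewzh
izuj
pdp
ovja
dlkoz
xkbf
nwj
tvyit
wrof
izqx
zxx
qvwuc
rkd
trwiv

Derivation:
Hunk 1: at line 1 remove [ndgb,pnfuk] add [izuj,hrnpt,xkbf] -> 13 lines: pewzh izuj hrnpt xkbf nwj thvf ngepb xfnh izqx zxx qvwuc rkd trwiv
Hunk 2: at line 6 remove [xfnh] add [wrof] -> 13 lines: pewzh izuj hrnpt xkbf nwj thvf ngepb wrof izqx zxx qvwuc rkd trwiv
Hunk 3: at line 4 remove [thvf,ngepb] add [tvyit] -> 12 lines: pewzh izuj hrnpt xkbf nwj tvyit wrof izqx zxx qvwuc rkd trwiv
Hunk 4: at line 1 remove [hrnpt] add [pdp,ovja,dlkoz] -> 14 lines: pewzh izuj pdp ovja dlkoz xkbf nwj tvyit wrof izqx zxx qvwuc rkd trwiv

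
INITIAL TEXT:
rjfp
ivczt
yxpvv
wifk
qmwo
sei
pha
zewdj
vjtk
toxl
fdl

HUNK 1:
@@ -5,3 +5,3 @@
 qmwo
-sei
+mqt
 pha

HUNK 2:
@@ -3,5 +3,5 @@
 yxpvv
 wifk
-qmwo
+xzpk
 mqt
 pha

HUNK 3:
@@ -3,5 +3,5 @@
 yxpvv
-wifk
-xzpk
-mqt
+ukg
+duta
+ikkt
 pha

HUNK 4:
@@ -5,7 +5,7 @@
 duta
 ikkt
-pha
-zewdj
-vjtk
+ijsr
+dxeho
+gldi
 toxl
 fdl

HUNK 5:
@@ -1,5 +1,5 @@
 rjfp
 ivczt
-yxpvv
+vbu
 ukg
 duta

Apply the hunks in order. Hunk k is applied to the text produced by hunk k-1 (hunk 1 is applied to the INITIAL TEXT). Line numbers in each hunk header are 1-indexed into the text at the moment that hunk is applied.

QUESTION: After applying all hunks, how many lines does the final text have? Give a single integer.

Answer: 11

Derivation:
Hunk 1: at line 5 remove [sei] add [mqt] -> 11 lines: rjfp ivczt yxpvv wifk qmwo mqt pha zewdj vjtk toxl fdl
Hunk 2: at line 3 remove [qmwo] add [xzpk] -> 11 lines: rjfp ivczt yxpvv wifk xzpk mqt pha zewdj vjtk toxl fdl
Hunk 3: at line 3 remove [wifk,xzpk,mqt] add [ukg,duta,ikkt] -> 11 lines: rjfp ivczt yxpvv ukg duta ikkt pha zewdj vjtk toxl fdl
Hunk 4: at line 5 remove [pha,zewdj,vjtk] add [ijsr,dxeho,gldi] -> 11 lines: rjfp ivczt yxpvv ukg duta ikkt ijsr dxeho gldi toxl fdl
Hunk 5: at line 1 remove [yxpvv] add [vbu] -> 11 lines: rjfp ivczt vbu ukg duta ikkt ijsr dxeho gldi toxl fdl
Final line count: 11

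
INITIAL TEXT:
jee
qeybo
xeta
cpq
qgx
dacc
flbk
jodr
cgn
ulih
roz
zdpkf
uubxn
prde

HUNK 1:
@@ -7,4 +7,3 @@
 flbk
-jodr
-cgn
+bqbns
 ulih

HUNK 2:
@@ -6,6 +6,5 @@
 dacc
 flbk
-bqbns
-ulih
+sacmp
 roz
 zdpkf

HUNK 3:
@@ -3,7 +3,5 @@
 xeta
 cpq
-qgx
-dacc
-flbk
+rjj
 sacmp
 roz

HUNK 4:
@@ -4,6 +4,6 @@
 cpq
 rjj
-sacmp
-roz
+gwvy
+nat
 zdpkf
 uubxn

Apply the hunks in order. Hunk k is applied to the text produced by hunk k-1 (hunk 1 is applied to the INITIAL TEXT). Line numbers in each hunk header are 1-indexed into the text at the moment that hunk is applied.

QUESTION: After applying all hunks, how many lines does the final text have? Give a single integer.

Hunk 1: at line 7 remove [jodr,cgn] add [bqbns] -> 13 lines: jee qeybo xeta cpq qgx dacc flbk bqbns ulih roz zdpkf uubxn prde
Hunk 2: at line 6 remove [bqbns,ulih] add [sacmp] -> 12 lines: jee qeybo xeta cpq qgx dacc flbk sacmp roz zdpkf uubxn prde
Hunk 3: at line 3 remove [qgx,dacc,flbk] add [rjj] -> 10 lines: jee qeybo xeta cpq rjj sacmp roz zdpkf uubxn prde
Hunk 4: at line 4 remove [sacmp,roz] add [gwvy,nat] -> 10 lines: jee qeybo xeta cpq rjj gwvy nat zdpkf uubxn prde
Final line count: 10

Answer: 10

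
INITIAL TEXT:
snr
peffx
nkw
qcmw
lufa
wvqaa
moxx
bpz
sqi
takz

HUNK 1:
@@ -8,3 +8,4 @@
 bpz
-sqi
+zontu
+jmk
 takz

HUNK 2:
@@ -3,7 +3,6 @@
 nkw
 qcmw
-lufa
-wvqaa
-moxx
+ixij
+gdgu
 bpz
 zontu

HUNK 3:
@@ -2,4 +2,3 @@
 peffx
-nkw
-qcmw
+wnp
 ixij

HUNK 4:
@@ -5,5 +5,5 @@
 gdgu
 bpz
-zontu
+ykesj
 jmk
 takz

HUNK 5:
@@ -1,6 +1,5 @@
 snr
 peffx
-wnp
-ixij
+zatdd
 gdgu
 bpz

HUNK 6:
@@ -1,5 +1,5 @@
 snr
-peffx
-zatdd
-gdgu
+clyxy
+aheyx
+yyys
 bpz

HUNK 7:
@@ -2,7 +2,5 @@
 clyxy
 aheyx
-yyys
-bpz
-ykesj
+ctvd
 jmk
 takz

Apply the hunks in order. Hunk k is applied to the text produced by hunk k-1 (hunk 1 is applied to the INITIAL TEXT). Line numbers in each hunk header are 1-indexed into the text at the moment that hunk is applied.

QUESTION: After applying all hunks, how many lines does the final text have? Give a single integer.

Hunk 1: at line 8 remove [sqi] add [zontu,jmk] -> 11 lines: snr peffx nkw qcmw lufa wvqaa moxx bpz zontu jmk takz
Hunk 2: at line 3 remove [lufa,wvqaa,moxx] add [ixij,gdgu] -> 10 lines: snr peffx nkw qcmw ixij gdgu bpz zontu jmk takz
Hunk 3: at line 2 remove [nkw,qcmw] add [wnp] -> 9 lines: snr peffx wnp ixij gdgu bpz zontu jmk takz
Hunk 4: at line 5 remove [zontu] add [ykesj] -> 9 lines: snr peffx wnp ixij gdgu bpz ykesj jmk takz
Hunk 5: at line 1 remove [wnp,ixij] add [zatdd] -> 8 lines: snr peffx zatdd gdgu bpz ykesj jmk takz
Hunk 6: at line 1 remove [peffx,zatdd,gdgu] add [clyxy,aheyx,yyys] -> 8 lines: snr clyxy aheyx yyys bpz ykesj jmk takz
Hunk 7: at line 2 remove [yyys,bpz,ykesj] add [ctvd] -> 6 lines: snr clyxy aheyx ctvd jmk takz
Final line count: 6

Answer: 6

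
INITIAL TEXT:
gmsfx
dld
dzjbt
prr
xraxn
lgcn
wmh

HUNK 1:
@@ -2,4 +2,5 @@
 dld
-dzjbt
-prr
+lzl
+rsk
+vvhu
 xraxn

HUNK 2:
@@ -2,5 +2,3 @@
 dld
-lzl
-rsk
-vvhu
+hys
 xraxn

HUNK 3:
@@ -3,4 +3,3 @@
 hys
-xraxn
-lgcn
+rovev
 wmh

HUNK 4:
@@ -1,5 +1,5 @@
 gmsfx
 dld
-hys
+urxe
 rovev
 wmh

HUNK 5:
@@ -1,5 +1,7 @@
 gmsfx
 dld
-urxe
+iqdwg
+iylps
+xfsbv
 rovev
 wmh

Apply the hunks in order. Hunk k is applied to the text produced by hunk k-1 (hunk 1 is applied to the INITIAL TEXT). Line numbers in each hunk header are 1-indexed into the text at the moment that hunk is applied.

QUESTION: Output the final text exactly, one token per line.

Hunk 1: at line 2 remove [dzjbt,prr] add [lzl,rsk,vvhu] -> 8 lines: gmsfx dld lzl rsk vvhu xraxn lgcn wmh
Hunk 2: at line 2 remove [lzl,rsk,vvhu] add [hys] -> 6 lines: gmsfx dld hys xraxn lgcn wmh
Hunk 3: at line 3 remove [xraxn,lgcn] add [rovev] -> 5 lines: gmsfx dld hys rovev wmh
Hunk 4: at line 1 remove [hys] add [urxe] -> 5 lines: gmsfx dld urxe rovev wmh
Hunk 5: at line 1 remove [urxe] add [iqdwg,iylps,xfsbv] -> 7 lines: gmsfx dld iqdwg iylps xfsbv rovev wmh

Answer: gmsfx
dld
iqdwg
iylps
xfsbv
rovev
wmh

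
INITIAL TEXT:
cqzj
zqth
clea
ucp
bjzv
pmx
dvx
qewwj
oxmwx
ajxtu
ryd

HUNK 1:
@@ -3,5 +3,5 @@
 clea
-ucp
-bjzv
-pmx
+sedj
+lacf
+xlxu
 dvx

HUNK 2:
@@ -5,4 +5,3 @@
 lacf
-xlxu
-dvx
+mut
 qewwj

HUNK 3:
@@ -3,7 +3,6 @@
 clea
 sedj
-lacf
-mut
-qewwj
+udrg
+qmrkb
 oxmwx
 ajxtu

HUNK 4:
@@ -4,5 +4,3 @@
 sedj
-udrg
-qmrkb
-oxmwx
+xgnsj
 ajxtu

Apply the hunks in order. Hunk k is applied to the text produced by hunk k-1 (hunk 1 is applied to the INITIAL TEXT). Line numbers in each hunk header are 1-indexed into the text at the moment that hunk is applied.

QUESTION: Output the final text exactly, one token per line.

Answer: cqzj
zqth
clea
sedj
xgnsj
ajxtu
ryd

Derivation:
Hunk 1: at line 3 remove [ucp,bjzv,pmx] add [sedj,lacf,xlxu] -> 11 lines: cqzj zqth clea sedj lacf xlxu dvx qewwj oxmwx ajxtu ryd
Hunk 2: at line 5 remove [xlxu,dvx] add [mut] -> 10 lines: cqzj zqth clea sedj lacf mut qewwj oxmwx ajxtu ryd
Hunk 3: at line 3 remove [lacf,mut,qewwj] add [udrg,qmrkb] -> 9 lines: cqzj zqth clea sedj udrg qmrkb oxmwx ajxtu ryd
Hunk 4: at line 4 remove [udrg,qmrkb,oxmwx] add [xgnsj] -> 7 lines: cqzj zqth clea sedj xgnsj ajxtu ryd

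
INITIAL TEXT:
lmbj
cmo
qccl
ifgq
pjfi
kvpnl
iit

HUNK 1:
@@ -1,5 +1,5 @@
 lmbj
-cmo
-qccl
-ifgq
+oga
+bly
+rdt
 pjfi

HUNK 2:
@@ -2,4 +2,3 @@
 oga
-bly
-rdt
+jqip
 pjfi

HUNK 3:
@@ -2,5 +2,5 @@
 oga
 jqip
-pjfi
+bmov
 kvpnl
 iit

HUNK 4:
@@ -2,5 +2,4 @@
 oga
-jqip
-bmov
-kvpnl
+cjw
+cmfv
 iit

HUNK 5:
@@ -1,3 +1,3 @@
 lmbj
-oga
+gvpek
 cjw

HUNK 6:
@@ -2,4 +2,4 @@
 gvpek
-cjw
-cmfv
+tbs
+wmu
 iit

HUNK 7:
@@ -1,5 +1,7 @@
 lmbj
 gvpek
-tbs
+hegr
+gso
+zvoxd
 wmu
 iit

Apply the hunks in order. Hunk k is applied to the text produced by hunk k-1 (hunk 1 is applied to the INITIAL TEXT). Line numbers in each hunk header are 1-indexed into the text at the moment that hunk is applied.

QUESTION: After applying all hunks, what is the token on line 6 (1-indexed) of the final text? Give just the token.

Answer: wmu

Derivation:
Hunk 1: at line 1 remove [cmo,qccl,ifgq] add [oga,bly,rdt] -> 7 lines: lmbj oga bly rdt pjfi kvpnl iit
Hunk 2: at line 2 remove [bly,rdt] add [jqip] -> 6 lines: lmbj oga jqip pjfi kvpnl iit
Hunk 3: at line 2 remove [pjfi] add [bmov] -> 6 lines: lmbj oga jqip bmov kvpnl iit
Hunk 4: at line 2 remove [jqip,bmov,kvpnl] add [cjw,cmfv] -> 5 lines: lmbj oga cjw cmfv iit
Hunk 5: at line 1 remove [oga] add [gvpek] -> 5 lines: lmbj gvpek cjw cmfv iit
Hunk 6: at line 2 remove [cjw,cmfv] add [tbs,wmu] -> 5 lines: lmbj gvpek tbs wmu iit
Hunk 7: at line 1 remove [tbs] add [hegr,gso,zvoxd] -> 7 lines: lmbj gvpek hegr gso zvoxd wmu iit
Final line 6: wmu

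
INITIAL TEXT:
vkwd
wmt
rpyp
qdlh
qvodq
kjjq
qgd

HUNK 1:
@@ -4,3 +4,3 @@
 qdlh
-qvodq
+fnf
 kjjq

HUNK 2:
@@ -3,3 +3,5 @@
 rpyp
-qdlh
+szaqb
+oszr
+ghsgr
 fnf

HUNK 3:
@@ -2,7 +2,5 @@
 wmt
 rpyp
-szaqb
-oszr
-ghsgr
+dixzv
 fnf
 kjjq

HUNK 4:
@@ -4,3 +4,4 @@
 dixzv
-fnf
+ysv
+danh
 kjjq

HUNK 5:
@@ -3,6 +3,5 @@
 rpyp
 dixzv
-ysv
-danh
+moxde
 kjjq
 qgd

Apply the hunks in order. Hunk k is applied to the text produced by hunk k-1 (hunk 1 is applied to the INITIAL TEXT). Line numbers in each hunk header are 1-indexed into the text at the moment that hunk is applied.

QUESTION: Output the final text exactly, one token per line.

Hunk 1: at line 4 remove [qvodq] add [fnf] -> 7 lines: vkwd wmt rpyp qdlh fnf kjjq qgd
Hunk 2: at line 3 remove [qdlh] add [szaqb,oszr,ghsgr] -> 9 lines: vkwd wmt rpyp szaqb oszr ghsgr fnf kjjq qgd
Hunk 3: at line 2 remove [szaqb,oszr,ghsgr] add [dixzv] -> 7 lines: vkwd wmt rpyp dixzv fnf kjjq qgd
Hunk 4: at line 4 remove [fnf] add [ysv,danh] -> 8 lines: vkwd wmt rpyp dixzv ysv danh kjjq qgd
Hunk 5: at line 3 remove [ysv,danh] add [moxde] -> 7 lines: vkwd wmt rpyp dixzv moxde kjjq qgd

Answer: vkwd
wmt
rpyp
dixzv
moxde
kjjq
qgd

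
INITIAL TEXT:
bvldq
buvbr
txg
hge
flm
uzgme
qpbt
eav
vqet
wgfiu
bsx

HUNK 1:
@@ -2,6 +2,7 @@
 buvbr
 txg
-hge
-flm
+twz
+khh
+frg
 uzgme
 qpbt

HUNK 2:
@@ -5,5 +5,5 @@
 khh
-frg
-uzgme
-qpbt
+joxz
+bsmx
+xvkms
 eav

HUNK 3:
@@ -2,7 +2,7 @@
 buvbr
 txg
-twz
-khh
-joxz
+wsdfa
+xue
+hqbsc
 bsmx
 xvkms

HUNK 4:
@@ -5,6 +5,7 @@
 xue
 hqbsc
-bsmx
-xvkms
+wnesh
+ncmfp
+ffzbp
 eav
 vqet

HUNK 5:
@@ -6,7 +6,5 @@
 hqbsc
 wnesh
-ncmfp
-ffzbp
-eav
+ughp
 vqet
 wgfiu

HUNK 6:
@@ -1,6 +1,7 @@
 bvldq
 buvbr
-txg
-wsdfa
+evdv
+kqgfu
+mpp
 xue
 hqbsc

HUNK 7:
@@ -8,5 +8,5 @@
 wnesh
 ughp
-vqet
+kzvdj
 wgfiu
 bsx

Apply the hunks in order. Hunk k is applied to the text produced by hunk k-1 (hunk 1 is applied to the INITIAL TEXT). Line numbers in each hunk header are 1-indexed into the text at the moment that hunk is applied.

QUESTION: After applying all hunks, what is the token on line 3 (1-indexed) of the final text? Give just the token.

Hunk 1: at line 2 remove [hge,flm] add [twz,khh,frg] -> 12 lines: bvldq buvbr txg twz khh frg uzgme qpbt eav vqet wgfiu bsx
Hunk 2: at line 5 remove [frg,uzgme,qpbt] add [joxz,bsmx,xvkms] -> 12 lines: bvldq buvbr txg twz khh joxz bsmx xvkms eav vqet wgfiu bsx
Hunk 3: at line 2 remove [twz,khh,joxz] add [wsdfa,xue,hqbsc] -> 12 lines: bvldq buvbr txg wsdfa xue hqbsc bsmx xvkms eav vqet wgfiu bsx
Hunk 4: at line 5 remove [bsmx,xvkms] add [wnesh,ncmfp,ffzbp] -> 13 lines: bvldq buvbr txg wsdfa xue hqbsc wnesh ncmfp ffzbp eav vqet wgfiu bsx
Hunk 5: at line 6 remove [ncmfp,ffzbp,eav] add [ughp] -> 11 lines: bvldq buvbr txg wsdfa xue hqbsc wnesh ughp vqet wgfiu bsx
Hunk 6: at line 1 remove [txg,wsdfa] add [evdv,kqgfu,mpp] -> 12 lines: bvldq buvbr evdv kqgfu mpp xue hqbsc wnesh ughp vqet wgfiu bsx
Hunk 7: at line 8 remove [vqet] add [kzvdj] -> 12 lines: bvldq buvbr evdv kqgfu mpp xue hqbsc wnesh ughp kzvdj wgfiu bsx
Final line 3: evdv

Answer: evdv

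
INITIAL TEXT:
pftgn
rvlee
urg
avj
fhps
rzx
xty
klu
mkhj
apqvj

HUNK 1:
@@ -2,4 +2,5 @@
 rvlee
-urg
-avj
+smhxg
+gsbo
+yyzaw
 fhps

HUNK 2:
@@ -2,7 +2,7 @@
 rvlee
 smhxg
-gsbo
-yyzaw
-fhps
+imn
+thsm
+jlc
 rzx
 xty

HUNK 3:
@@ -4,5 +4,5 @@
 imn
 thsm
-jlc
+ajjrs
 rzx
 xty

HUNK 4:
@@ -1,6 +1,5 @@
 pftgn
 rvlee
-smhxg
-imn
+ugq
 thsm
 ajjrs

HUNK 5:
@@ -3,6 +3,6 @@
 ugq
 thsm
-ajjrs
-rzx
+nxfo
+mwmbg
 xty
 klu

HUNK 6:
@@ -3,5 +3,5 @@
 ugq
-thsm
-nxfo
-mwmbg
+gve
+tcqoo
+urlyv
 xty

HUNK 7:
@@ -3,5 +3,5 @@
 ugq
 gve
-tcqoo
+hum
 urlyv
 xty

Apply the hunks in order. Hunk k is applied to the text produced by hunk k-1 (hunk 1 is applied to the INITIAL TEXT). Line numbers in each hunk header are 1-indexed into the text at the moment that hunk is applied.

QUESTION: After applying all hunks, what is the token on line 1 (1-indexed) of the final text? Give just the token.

Answer: pftgn

Derivation:
Hunk 1: at line 2 remove [urg,avj] add [smhxg,gsbo,yyzaw] -> 11 lines: pftgn rvlee smhxg gsbo yyzaw fhps rzx xty klu mkhj apqvj
Hunk 2: at line 2 remove [gsbo,yyzaw,fhps] add [imn,thsm,jlc] -> 11 lines: pftgn rvlee smhxg imn thsm jlc rzx xty klu mkhj apqvj
Hunk 3: at line 4 remove [jlc] add [ajjrs] -> 11 lines: pftgn rvlee smhxg imn thsm ajjrs rzx xty klu mkhj apqvj
Hunk 4: at line 1 remove [smhxg,imn] add [ugq] -> 10 lines: pftgn rvlee ugq thsm ajjrs rzx xty klu mkhj apqvj
Hunk 5: at line 3 remove [ajjrs,rzx] add [nxfo,mwmbg] -> 10 lines: pftgn rvlee ugq thsm nxfo mwmbg xty klu mkhj apqvj
Hunk 6: at line 3 remove [thsm,nxfo,mwmbg] add [gve,tcqoo,urlyv] -> 10 lines: pftgn rvlee ugq gve tcqoo urlyv xty klu mkhj apqvj
Hunk 7: at line 3 remove [tcqoo] add [hum] -> 10 lines: pftgn rvlee ugq gve hum urlyv xty klu mkhj apqvj
Final line 1: pftgn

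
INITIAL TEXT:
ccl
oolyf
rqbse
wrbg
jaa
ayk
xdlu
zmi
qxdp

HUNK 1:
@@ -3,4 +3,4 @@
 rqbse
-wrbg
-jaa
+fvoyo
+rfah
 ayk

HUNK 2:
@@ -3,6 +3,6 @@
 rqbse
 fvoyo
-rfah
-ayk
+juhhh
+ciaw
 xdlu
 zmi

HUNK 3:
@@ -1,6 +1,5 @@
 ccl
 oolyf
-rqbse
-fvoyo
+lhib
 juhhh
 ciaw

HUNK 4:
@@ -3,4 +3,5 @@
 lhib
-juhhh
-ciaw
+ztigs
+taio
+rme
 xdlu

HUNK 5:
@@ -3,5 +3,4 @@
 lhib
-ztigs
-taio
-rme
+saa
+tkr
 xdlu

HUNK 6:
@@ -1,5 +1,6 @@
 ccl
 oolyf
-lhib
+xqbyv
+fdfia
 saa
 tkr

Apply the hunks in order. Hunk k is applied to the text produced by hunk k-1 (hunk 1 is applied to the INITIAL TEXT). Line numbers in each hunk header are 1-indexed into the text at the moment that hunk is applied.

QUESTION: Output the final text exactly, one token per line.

Answer: ccl
oolyf
xqbyv
fdfia
saa
tkr
xdlu
zmi
qxdp

Derivation:
Hunk 1: at line 3 remove [wrbg,jaa] add [fvoyo,rfah] -> 9 lines: ccl oolyf rqbse fvoyo rfah ayk xdlu zmi qxdp
Hunk 2: at line 3 remove [rfah,ayk] add [juhhh,ciaw] -> 9 lines: ccl oolyf rqbse fvoyo juhhh ciaw xdlu zmi qxdp
Hunk 3: at line 1 remove [rqbse,fvoyo] add [lhib] -> 8 lines: ccl oolyf lhib juhhh ciaw xdlu zmi qxdp
Hunk 4: at line 3 remove [juhhh,ciaw] add [ztigs,taio,rme] -> 9 lines: ccl oolyf lhib ztigs taio rme xdlu zmi qxdp
Hunk 5: at line 3 remove [ztigs,taio,rme] add [saa,tkr] -> 8 lines: ccl oolyf lhib saa tkr xdlu zmi qxdp
Hunk 6: at line 1 remove [lhib] add [xqbyv,fdfia] -> 9 lines: ccl oolyf xqbyv fdfia saa tkr xdlu zmi qxdp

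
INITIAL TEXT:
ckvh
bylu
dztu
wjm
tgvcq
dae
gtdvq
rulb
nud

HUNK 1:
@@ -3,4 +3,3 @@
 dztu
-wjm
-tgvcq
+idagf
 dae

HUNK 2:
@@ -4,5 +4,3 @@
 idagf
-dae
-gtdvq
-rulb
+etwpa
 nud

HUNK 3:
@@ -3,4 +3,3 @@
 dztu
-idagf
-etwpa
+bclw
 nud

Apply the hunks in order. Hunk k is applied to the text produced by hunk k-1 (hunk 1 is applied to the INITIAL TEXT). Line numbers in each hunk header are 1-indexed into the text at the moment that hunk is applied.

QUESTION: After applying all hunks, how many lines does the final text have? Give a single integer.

Hunk 1: at line 3 remove [wjm,tgvcq] add [idagf] -> 8 lines: ckvh bylu dztu idagf dae gtdvq rulb nud
Hunk 2: at line 4 remove [dae,gtdvq,rulb] add [etwpa] -> 6 lines: ckvh bylu dztu idagf etwpa nud
Hunk 3: at line 3 remove [idagf,etwpa] add [bclw] -> 5 lines: ckvh bylu dztu bclw nud
Final line count: 5

Answer: 5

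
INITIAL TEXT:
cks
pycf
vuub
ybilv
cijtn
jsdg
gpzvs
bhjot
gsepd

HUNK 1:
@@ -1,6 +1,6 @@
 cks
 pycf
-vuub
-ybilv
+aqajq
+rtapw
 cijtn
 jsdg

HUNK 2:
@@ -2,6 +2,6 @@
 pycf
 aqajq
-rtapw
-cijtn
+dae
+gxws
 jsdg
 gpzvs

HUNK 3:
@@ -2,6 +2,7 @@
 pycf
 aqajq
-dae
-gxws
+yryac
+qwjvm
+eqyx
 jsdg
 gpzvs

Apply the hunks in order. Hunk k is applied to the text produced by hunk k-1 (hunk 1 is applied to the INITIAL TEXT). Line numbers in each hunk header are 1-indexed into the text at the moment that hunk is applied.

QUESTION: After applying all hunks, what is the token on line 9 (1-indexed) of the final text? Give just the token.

Hunk 1: at line 1 remove [vuub,ybilv] add [aqajq,rtapw] -> 9 lines: cks pycf aqajq rtapw cijtn jsdg gpzvs bhjot gsepd
Hunk 2: at line 2 remove [rtapw,cijtn] add [dae,gxws] -> 9 lines: cks pycf aqajq dae gxws jsdg gpzvs bhjot gsepd
Hunk 3: at line 2 remove [dae,gxws] add [yryac,qwjvm,eqyx] -> 10 lines: cks pycf aqajq yryac qwjvm eqyx jsdg gpzvs bhjot gsepd
Final line 9: bhjot

Answer: bhjot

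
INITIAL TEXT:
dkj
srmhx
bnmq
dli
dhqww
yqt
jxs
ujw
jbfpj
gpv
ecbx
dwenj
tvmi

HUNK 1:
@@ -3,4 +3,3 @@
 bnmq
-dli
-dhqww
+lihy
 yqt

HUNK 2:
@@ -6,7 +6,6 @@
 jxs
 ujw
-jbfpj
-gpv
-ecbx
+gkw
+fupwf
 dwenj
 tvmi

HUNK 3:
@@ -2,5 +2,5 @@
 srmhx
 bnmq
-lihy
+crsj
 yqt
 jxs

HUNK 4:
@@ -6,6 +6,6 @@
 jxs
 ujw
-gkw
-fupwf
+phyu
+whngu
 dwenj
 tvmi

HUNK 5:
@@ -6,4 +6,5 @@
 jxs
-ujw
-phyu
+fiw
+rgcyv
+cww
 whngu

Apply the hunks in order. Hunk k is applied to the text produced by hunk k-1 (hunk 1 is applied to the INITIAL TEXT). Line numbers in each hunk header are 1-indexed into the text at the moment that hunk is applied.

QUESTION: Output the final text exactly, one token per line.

Hunk 1: at line 3 remove [dli,dhqww] add [lihy] -> 12 lines: dkj srmhx bnmq lihy yqt jxs ujw jbfpj gpv ecbx dwenj tvmi
Hunk 2: at line 6 remove [jbfpj,gpv,ecbx] add [gkw,fupwf] -> 11 lines: dkj srmhx bnmq lihy yqt jxs ujw gkw fupwf dwenj tvmi
Hunk 3: at line 2 remove [lihy] add [crsj] -> 11 lines: dkj srmhx bnmq crsj yqt jxs ujw gkw fupwf dwenj tvmi
Hunk 4: at line 6 remove [gkw,fupwf] add [phyu,whngu] -> 11 lines: dkj srmhx bnmq crsj yqt jxs ujw phyu whngu dwenj tvmi
Hunk 5: at line 6 remove [ujw,phyu] add [fiw,rgcyv,cww] -> 12 lines: dkj srmhx bnmq crsj yqt jxs fiw rgcyv cww whngu dwenj tvmi

Answer: dkj
srmhx
bnmq
crsj
yqt
jxs
fiw
rgcyv
cww
whngu
dwenj
tvmi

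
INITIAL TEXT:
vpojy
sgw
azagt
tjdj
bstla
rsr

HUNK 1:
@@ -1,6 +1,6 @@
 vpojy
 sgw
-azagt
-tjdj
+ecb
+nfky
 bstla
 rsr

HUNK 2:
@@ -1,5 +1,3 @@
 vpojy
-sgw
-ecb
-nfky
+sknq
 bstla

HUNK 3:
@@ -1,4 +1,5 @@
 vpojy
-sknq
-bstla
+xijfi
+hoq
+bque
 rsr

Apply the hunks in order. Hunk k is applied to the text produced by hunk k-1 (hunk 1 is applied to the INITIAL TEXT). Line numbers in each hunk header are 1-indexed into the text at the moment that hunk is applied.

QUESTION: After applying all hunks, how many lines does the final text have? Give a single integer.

Answer: 5

Derivation:
Hunk 1: at line 1 remove [azagt,tjdj] add [ecb,nfky] -> 6 lines: vpojy sgw ecb nfky bstla rsr
Hunk 2: at line 1 remove [sgw,ecb,nfky] add [sknq] -> 4 lines: vpojy sknq bstla rsr
Hunk 3: at line 1 remove [sknq,bstla] add [xijfi,hoq,bque] -> 5 lines: vpojy xijfi hoq bque rsr
Final line count: 5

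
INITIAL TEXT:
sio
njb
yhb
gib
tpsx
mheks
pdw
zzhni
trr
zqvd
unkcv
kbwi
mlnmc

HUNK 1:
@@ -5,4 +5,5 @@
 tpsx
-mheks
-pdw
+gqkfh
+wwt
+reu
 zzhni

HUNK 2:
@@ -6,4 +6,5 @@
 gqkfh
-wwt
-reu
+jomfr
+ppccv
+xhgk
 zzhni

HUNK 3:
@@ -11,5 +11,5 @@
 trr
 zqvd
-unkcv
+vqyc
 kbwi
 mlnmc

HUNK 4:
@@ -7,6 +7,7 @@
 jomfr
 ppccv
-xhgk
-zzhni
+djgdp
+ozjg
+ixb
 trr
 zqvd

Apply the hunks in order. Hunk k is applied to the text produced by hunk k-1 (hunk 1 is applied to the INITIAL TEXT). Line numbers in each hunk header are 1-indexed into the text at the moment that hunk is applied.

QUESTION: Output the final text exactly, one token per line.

Hunk 1: at line 5 remove [mheks,pdw] add [gqkfh,wwt,reu] -> 14 lines: sio njb yhb gib tpsx gqkfh wwt reu zzhni trr zqvd unkcv kbwi mlnmc
Hunk 2: at line 6 remove [wwt,reu] add [jomfr,ppccv,xhgk] -> 15 lines: sio njb yhb gib tpsx gqkfh jomfr ppccv xhgk zzhni trr zqvd unkcv kbwi mlnmc
Hunk 3: at line 11 remove [unkcv] add [vqyc] -> 15 lines: sio njb yhb gib tpsx gqkfh jomfr ppccv xhgk zzhni trr zqvd vqyc kbwi mlnmc
Hunk 4: at line 7 remove [xhgk,zzhni] add [djgdp,ozjg,ixb] -> 16 lines: sio njb yhb gib tpsx gqkfh jomfr ppccv djgdp ozjg ixb trr zqvd vqyc kbwi mlnmc

Answer: sio
njb
yhb
gib
tpsx
gqkfh
jomfr
ppccv
djgdp
ozjg
ixb
trr
zqvd
vqyc
kbwi
mlnmc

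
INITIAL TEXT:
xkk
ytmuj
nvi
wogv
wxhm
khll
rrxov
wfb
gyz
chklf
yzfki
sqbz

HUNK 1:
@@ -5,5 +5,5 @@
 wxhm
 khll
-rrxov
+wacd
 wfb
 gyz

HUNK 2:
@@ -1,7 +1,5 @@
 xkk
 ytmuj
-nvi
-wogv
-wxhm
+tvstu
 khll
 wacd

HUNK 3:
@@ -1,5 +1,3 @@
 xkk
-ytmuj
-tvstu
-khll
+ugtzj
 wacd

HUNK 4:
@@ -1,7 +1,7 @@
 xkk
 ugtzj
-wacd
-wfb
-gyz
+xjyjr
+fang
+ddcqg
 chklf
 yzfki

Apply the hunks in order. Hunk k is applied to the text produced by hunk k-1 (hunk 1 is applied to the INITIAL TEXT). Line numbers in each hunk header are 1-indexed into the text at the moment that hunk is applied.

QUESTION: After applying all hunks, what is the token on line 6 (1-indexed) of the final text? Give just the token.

Answer: chklf

Derivation:
Hunk 1: at line 5 remove [rrxov] add [wacd] -> 12 lines: xkk ytmuj nvi wogv wxhm khll wacd wfb gyz chklf yzfki sqbz
Hunk 2: at line 1 remove [nvi,wogv,wxhm] add [tvstu] -> 10 lines: xkk ytmuj tvstu khll wacd wfb gyz chklf yzfki sqbz
Hunk 3: at line 1 remove [ytmuj,tvstu,khll] add [ugtzj] -> 8 lines: xkk ugtzj wacd wfb gyz chklf yzfki sqbz
Hunk 4: at line 1 remove [wacd,wfb,gyz] add [xjyjr,fang,ddcqg] -> 8 lines: xkk ugtzj xjyjr fang ddcqg chklf yzfki sqbz
Final line 6: chklf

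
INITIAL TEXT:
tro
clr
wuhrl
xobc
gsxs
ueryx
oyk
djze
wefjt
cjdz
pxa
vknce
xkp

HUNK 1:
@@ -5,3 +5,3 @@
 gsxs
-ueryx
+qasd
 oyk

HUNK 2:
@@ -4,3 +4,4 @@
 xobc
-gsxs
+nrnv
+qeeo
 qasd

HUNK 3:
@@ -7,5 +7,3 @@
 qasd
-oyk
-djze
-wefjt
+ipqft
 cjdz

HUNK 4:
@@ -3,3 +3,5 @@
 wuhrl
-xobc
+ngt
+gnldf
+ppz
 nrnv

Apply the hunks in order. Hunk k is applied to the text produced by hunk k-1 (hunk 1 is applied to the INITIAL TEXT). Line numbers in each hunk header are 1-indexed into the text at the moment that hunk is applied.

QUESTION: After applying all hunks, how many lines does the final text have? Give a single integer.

Answer: 14

Derivation:
Hunk 1: at line 5 remove [ueryx] add [qasd] -> 13 lines: tro clr wuhrl xobc gsxs qasd oyk djze wefjt cjdz pxa vknce xkp
Hunk 2: at line 4 remove [gsxs] add [nrnv,qeeo] -> 14 lines: tro clr wuhrl xobc nrnv qeeo qasd oyk djze wefjt cjdz pxa vknce xkp
Hunk 3: at line 7 remove [oyk,djze,wefjt] add [ipqft] -> 12 lines: tro clr wuhrl xobc nrnv qeeo qasd ipqft cjdz pxa vknce xkp
Hunk 4: at line 3 remove [xobc] add [ngt,gnldf,ppz] -> 14 lines: tro clr wuhrl ngt gnldf ppz nrnv qeeo qasd ipqft cjdz pxa vknce xkp
Final line count: 14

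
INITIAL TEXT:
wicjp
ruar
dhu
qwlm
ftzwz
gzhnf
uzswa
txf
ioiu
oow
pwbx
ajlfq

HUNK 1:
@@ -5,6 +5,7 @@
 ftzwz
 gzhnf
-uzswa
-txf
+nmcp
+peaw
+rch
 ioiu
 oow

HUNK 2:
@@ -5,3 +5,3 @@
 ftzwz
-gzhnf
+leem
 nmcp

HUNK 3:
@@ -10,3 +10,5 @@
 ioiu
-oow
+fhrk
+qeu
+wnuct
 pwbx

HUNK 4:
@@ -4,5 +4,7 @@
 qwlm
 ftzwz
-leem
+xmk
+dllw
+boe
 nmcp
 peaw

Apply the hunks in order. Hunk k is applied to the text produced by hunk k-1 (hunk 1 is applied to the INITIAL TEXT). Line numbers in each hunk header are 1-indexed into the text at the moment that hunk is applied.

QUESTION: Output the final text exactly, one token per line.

Hunk 1: at line 5 remove [uzswa,txf] add [nmcp,peaw,rch] -> 13 lines: wicjp ruar dhu qwlm ftzwz gzhnf nmcp peaw rch ioiu oow pwbx ajlfq
Hunk 2: at line 5 remove [gzhnf] add [leem] -> 13 lines: wicjp ruar dhu qwlm ftzwz leem nmcp peaw rch ioiu oow pwbx ajlfq
Hunk 3: at line 10 remove [oow] add [fhrk,qeu,wnuct] -> 15 lines: wicjp ruar dhu qwlm ftzwz leem nmcp peaw rch ioiu fhrk qeu wnuct pwbx ajlfq
Hunk 4: at line 4 remove [leem] add [xmk,dllw,boe] -> 17 lines: wicjp ruar dhu qwlm ftzwz xmk dllw boe nmcp peaw rch ioiu fhrk qeu wnuct pwbx ajlfq

Answer: wicjp
ruar
dhu
qwlm
ftzwz
xmk
dllw
boe
nmcp
peaw
rch
ioiu
fhrk
qeu
wnuct
pwbx
ajlfq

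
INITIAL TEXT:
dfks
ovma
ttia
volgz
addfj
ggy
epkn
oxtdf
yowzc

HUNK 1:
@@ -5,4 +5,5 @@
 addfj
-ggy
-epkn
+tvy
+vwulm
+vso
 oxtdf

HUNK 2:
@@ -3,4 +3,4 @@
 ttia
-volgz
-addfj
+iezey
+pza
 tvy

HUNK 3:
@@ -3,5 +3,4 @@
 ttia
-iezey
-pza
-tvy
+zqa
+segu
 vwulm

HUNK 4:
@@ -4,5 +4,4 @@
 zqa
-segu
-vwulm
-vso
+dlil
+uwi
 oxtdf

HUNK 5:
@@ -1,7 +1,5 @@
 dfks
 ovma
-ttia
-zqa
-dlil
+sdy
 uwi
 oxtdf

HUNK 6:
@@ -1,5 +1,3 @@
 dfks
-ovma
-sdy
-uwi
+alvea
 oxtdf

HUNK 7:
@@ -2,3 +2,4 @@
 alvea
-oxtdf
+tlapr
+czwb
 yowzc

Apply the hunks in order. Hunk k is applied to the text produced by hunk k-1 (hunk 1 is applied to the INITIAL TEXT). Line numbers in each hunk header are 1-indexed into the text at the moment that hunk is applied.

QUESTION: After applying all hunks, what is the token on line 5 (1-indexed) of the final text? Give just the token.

Answer: yowzc

Derivation:
Hunk 1: at line 5 remove [ggy,epkn] add [tvy,vwulm,vso] -> 10 lines: dfks ovma ttia volgz addfj tvy vwulm vso oxtdf yowzc
Hunk 2: at line 3 remove [volgz,addfj] add [iezey,pza] -> 10 lines: dfks ovma ttia iezey pza tvy vwulm vso oxtdf yowzc
Hunk 3: at line 3 remove [iezey,pza,tvy] add [zqa,segu] -> 9 lines: dfks ovma ttia zqa segu vwulm vso oxtdf yowzc
Hunk 4: at line 4 remove [segu,vwulm,vso] add [dlil,uwi] -> 8 lines: dfks ovma ttia zqa dlil uwi oxtdf yowzc
Hunk 5: at line 1 remove [ttia,zqa,dlil] add [sdy] -> 6 lines: dfks ovma sdy uwi oxtdf yowzc
Hunk 6: at line 1 remove [ovma,sdy,uwi] add [alvea] -> 4 lines: dfks alvea oxtdf yowzc
Hunk 7: at line 2 remove [oxtdf] add [tlapr,czwb] -> 5 lines: dfks alvea tlapr czwb yowzc
Final line 5: yowzc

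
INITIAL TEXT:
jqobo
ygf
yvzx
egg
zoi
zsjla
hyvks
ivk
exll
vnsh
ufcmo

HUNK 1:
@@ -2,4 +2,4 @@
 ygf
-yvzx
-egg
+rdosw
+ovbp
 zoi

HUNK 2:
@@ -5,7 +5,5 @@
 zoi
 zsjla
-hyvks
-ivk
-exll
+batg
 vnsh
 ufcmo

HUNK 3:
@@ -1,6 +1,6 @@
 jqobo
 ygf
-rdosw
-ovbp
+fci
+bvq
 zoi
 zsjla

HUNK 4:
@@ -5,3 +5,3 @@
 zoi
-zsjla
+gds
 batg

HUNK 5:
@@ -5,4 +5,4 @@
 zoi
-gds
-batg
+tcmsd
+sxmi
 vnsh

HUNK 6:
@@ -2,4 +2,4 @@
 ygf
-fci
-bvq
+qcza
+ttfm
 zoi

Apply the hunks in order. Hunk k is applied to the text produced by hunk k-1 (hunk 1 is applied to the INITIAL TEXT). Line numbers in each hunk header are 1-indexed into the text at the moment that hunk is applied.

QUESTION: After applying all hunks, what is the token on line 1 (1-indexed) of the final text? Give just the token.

Hunk 1: at line 2 remove [yvzx,egg] add [rdosw,ovbp] -> 11 lines: jqobo ygf rdosw ovbp zoi zsjla hyvks ivk exll vnsh ufcmo
Hunk 2: at line 5 remove [hyvks,ivk,exll] add [batg] -> 9 lines: jqobo ygf rdosw ovbp zoi zsjla batg vnsh ufcmo
Hunk 3: at line 1 remove [rdosw,ovbp] add [fci,bvq] -> 9 lines: jqobo ygf fci bvq zoi zsjla batg vnsh ufcmo
Hunk 4: at line 5 remove [zsjla] add [gds] -> 9 lines: jqobo ygf fci bvq zoi gds batg vnsh ufcmo
Hunk 5: at line 5 remove [gds,batg] add [tcmsd,sxmi] -> 9 lines: jqobo ygf fci bvq zoi tcmsd sxmi vnsh ufcmo
Hunk 6: at line 2 remove [fci,bvq] add [qcza,ttfm] -> 9 lines: jqobo ygf qcza ttfm zoi tcmsd sxmi vnsh ufcmo
Final line 1: jqobo

Answer: jqobo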